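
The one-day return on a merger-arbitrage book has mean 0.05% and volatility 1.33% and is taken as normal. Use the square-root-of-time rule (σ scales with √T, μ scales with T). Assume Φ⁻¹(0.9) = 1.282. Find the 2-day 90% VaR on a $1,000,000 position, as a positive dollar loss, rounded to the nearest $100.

σ_{2d} = 1.33% × √2 = 1.881%; μ_{2d} = 2 × 0.05% = 0.100%.
VaR = −(0.100%) + 1.282 × 1.881% = 2.311%.
On $1,000,000: 0.02311 × $1,000,000 = $23,110.

$23,100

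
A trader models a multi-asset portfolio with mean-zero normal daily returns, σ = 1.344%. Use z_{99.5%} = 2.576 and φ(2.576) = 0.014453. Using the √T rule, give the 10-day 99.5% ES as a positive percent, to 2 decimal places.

σ_{10d} = 1.344% × √10 = 4.250%.
ES multiplier = φ(z)/(1−α) = 0.014453/0.005 = 2.891.
ES = 4.250% × 2.891 = 12.287%.

12.29%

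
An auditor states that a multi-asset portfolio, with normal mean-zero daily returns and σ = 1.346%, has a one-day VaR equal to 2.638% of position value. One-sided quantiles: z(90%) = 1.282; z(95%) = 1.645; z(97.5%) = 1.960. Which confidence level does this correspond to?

Implied z = VaR/σ = 2.638 / 1.346 = 1.960.
This matches z(97.5%) = 1.960.

97.5%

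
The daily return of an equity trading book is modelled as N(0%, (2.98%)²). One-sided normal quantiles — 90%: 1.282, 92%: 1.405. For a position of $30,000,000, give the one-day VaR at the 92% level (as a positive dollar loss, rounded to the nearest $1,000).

VaR = z·σ = 1.405 × 2.98% = 4.187%.
On $30,000,000: 0.04187 × $30,000,000 = $1,256,100.

$1,256,000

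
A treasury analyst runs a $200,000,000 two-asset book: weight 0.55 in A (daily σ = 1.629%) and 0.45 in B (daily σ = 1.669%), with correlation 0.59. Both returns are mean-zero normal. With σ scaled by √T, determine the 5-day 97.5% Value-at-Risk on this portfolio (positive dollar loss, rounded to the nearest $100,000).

$12,900,000

σ_p = √(0.55²·1.629² + 0.45²·1.669² + 2·0.59·0.55·0.45·1.629·1.669) = 1.470%.
σ_{5d} = 1.470% × √5 = 3.287%.
z(97.5%) = 1.960.
VaR = 1.960 × 3.287% = 6.443%; on $200,000,000 that is $12,886,000.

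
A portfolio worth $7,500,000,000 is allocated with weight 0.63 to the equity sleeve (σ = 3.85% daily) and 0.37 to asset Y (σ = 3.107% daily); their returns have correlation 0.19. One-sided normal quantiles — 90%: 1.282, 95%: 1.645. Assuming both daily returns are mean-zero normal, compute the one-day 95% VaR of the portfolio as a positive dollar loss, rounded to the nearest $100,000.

σ_p² = 0.63²·3.85² + 0.37²·3.107² + 2·0.19·0.63·0.37·3.85·3.107 = 8.2642 (%²).
σ_p = √8.2642 = 2.875%.
VaR = 1.645 × 2.875% = 4.729%; on $7,500,000,000 that is $354,675,000.

$354,700,000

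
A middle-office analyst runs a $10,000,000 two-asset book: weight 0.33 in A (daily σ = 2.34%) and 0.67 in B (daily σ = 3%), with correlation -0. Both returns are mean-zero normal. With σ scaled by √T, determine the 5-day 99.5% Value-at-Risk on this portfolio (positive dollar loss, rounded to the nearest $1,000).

$1,240,000

σ_p = √(0.33²·2.34² + 0.67²·3² + 2·-0·0.33·0.67·2.34·3) = 2.153%.
σ_{5d} = 2.153% × √5 = 4.814%.
z(99.5%) = 2.576.
VaR = 2.576 × 4.814% = 12.401%; on $10,000,000 that is $1,240,100.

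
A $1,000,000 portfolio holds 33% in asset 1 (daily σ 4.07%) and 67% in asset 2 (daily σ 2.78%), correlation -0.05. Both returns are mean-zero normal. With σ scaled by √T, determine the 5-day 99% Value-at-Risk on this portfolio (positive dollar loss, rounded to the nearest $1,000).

$117,000

σ_p = √(0.33²·4.07² + 0.67²·2.78² + 2·-0.05·0.33·0.67·4.07·2.78) = 2.241%.
σ_{5d} = 2.241% × √5 = 5.011%.
z(99%) = 2.326.
VaR = 2.326 × 5.011% = 11.656%; on $1,000,000 that is $116,560.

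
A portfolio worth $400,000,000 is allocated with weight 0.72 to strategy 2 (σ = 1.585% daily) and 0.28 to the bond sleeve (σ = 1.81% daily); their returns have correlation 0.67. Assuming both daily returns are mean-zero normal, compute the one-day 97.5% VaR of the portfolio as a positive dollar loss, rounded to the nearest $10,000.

$11,980,000

σ_p² = 0.72²·1.585² + 0.28²·1.81² + 2·0.67·0.72·0.28·1.585·1.81 = 2.3342 (%²).
σ_p = √2.3342 = 1.528%.
At 97.5%, z = 1.960.
VaR = 1.960 × 1.528% = 2.995%; on $400,000,000 that is $11,980,000.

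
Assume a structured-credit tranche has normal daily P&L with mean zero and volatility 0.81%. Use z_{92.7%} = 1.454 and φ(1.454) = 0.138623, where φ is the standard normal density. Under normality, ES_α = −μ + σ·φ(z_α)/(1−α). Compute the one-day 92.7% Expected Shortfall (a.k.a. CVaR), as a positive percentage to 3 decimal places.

Tail multiplier: φ(z)/(1−α) = 0.138623 / 0.073 = 1.899.
ES = 0.81% × 1.899 = 1.538%.

1.538%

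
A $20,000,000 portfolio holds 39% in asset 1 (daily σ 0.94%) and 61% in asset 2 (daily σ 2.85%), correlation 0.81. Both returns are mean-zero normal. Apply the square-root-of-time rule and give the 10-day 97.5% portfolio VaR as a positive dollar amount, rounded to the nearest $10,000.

$2,540,000

σ_p = √(0.39²·0.94² + 0.61²·2.85² + 2·0.81·0.39·0.61·0.94·2.85) = 2.047%.
σ_{10d} = 2.047% × √10 = 6.473%.
z(97.5%) = 1.960.
VaR = 1.960 × 6.473% = 12.687%; on $20,000,000 that is $2,537,400.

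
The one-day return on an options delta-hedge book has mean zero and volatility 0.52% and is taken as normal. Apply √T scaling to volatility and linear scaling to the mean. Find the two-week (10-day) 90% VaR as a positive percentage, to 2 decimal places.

2.11%

At 90%, z = 1.282.
σ_{10d} = 0.52% × √10 = 1.644%.
VaR = 1.282 × 1.644% = 2.108%.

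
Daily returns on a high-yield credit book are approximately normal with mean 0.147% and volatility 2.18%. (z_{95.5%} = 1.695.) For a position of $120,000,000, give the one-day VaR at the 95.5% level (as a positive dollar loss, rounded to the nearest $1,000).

VaR = −μ + z·σ = −(0.147%) + 1.695 × 2.18% = 3.548%.
On $120,000,000: 0.03548 × $120,000,000 = $4,257,600.

$4,258,000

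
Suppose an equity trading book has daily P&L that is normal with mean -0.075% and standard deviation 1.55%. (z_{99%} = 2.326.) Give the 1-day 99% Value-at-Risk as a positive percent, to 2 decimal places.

3.68%

VaR = −μ + z·σ = −(-0.075%) + 2.326 × 1.55% = 3.680%.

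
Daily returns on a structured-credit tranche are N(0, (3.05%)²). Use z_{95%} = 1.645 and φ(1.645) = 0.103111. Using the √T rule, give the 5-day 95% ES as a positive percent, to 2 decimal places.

σ_{5d} = 3.05% × √5 = 6.820%.
ES multiplier = φ(z)/(1−α) = 0.103111/0.05 = 2.062.
ES = 6.820% × 2.062 = 14.063%.

14.06%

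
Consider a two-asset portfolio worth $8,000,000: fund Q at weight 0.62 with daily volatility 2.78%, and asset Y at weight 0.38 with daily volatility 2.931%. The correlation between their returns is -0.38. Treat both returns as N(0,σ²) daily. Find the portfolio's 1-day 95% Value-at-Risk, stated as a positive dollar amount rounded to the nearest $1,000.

σ_p² = 0.62²·2.78² + 0.38²·2.931² + 2·-0.38·0.62·0.38·2.78·2.931 = 2.7523 (%²).
σ_p = √2.7523 = 1.659%.
At 95%, z = 1.645.
VaR = 1.645 × 1.659% = 2.729%; on $8,000,000 that is $218,320.

$218,000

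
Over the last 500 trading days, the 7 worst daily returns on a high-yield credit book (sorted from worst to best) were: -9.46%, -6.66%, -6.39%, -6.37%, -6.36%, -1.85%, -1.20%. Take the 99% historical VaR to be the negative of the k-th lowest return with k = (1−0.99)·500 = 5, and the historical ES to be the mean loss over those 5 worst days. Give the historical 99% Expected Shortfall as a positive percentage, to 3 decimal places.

The 5 worst returns sum to -35.24%.
ES = −(-35.24%) / 5 = 7.048%.

7.048%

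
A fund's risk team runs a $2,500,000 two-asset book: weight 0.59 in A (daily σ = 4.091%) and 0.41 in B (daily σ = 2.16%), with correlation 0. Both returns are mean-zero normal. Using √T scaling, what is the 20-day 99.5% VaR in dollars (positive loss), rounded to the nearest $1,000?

σ_p = √(0.59²·4.091² + 0.41²·2.16² + 2·0·0.59·0.41·4.091·2.16) = 2.571%.
σ_{20d} = 2.571% × √20 = 11.498%.
z(99.5%) = 2.576.
VaR = 2.576 × 11.498% = 29.619%; on $2,500,000 that is $740,475.

$740,000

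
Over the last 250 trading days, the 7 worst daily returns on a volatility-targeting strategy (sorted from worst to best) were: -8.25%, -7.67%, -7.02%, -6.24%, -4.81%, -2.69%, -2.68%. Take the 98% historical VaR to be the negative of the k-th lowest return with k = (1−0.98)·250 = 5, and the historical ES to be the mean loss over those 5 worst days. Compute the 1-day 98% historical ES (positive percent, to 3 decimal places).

The 5 worst returns sum to -33.99%.
ES = −(-33.99%) / 5 = 6.798%.

6.798%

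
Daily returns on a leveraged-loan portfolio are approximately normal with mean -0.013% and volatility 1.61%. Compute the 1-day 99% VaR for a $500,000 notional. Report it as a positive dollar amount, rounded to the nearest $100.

At 99% one-sided, z = 2.326.
VaR = −μ + z·σ = −(-0.013%) + 2.326 × 1.61% = 3.758%.
On $500,000: 0.03758 × $500,000 = $18,790.

$18,800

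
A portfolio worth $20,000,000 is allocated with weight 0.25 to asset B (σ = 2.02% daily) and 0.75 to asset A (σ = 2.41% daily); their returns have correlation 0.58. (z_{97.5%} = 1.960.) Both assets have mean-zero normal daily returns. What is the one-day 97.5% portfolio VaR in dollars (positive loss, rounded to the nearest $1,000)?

$839,000

σ_p² = 0.25²·2.02² + 0.75²·2.41² + 2·0.58·0.25·0.75·2.02·2.41 = 4.5809 (%²).
σ_p = √4.5809 = 2.140%.
VaR = 1.960 × 2.140% = 4.194%; on $20,000,000 that is $838,800.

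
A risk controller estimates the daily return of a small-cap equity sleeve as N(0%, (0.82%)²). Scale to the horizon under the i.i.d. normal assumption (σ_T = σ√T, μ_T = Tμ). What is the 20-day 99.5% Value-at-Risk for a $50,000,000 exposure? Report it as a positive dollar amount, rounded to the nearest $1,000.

At 99.5%, z = 2.576.
σ_{20d} = 0.82% × √20 = 3.667%.
VaR = 2.576 × 3.667% = 9.446%.
On $50,000,000: 0.09446 × $50,000,000 = $4,723,000.

$4,723,000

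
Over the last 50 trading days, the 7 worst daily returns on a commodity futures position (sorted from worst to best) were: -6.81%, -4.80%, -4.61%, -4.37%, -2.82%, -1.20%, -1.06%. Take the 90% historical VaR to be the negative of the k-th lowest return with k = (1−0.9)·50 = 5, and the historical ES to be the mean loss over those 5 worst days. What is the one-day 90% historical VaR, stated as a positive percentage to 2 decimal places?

2.82%

k = 5; the 5th lowest return is -2.82%, so VaR = 2.82%.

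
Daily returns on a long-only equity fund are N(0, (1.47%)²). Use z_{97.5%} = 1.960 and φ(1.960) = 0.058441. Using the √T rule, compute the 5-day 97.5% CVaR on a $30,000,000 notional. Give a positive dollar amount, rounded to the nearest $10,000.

σ_{5d} = 1.47% × √5 = 3.287%.
ES multiplier = φ(z)/(1−α) = 0.058441/0.025 = 2.338.
ES = 3.287% × 2.338 = 7.685%; on $30,000,000: $2,305,500.

$2,310,000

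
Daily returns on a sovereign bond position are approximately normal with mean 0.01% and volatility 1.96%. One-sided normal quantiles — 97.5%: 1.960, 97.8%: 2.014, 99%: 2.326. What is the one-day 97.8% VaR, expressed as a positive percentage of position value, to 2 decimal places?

VaR = −μ + z·σ = −(0.01%) + 2.014 × 1.96% = 3.937%.

3.94%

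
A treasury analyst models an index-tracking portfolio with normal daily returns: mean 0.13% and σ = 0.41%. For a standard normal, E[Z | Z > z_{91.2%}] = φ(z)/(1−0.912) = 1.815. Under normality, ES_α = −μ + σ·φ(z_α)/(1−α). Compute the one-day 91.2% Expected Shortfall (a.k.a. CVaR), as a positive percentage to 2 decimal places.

ES = −(0.13%) + 0.41% × 1.815 = 0.614%.

0.61%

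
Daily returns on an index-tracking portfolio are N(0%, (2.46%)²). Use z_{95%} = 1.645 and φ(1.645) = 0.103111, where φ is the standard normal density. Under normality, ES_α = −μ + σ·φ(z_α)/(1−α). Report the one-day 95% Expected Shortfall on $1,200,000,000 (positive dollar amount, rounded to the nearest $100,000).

Tail multiplier: φ(z)/(1−α) = 0.103111 / 0.05 = 2.062.
ES = 2.46% × 2.062 = 5.073%.
On $1,200,000,000: 0.05073 × $1,200,000,000 = $60,876,000.

$60,900,000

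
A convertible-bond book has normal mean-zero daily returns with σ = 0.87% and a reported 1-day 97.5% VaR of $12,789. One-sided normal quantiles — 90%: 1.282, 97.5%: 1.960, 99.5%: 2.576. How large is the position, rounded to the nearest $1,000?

VaR as a fraction of value: z·σ = 1.960 × 0.87% = 1.7052%.
Position = $12,789 / 0.017052 = $750,000.

$750,000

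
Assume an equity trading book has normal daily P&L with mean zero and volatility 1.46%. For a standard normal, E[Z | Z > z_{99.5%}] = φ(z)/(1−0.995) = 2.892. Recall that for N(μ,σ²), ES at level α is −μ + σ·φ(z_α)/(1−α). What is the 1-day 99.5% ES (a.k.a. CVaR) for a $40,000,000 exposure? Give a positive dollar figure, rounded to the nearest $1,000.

$1,689,000

ES = 1.46% × 2.892 = 4.222%.
On $40,000,000: 0.04222 × $40,000,000 = $1,688,800.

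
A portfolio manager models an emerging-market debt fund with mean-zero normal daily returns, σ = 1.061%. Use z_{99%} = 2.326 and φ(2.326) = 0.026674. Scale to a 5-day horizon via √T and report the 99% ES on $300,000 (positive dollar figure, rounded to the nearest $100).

$19,000

σ_{5d} = 1.061% × √5 = 2.372%.
ES multiplier = φ(z)/(1−α) = 0.026674/0.01 = 2.667.
ES = 2.372% × 2.667 = 6.326%; on $300,000: $18,978.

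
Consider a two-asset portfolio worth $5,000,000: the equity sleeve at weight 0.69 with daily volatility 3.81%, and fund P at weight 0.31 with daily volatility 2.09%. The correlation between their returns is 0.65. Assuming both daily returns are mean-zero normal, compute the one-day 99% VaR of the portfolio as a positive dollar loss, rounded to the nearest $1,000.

σ_p² = 0.69²·3.81² + 0.31²·2.09² + 2·0.65·0.69·0.31·3.81·2.09 = 9.5451 (%²).
σ_p = √9.5451 = 3.090%.
At 99%, z = 2.326.
VaR = 2.326 × 3.090% = 7.187%; on $5,000,000 that is $359,350.

$359,000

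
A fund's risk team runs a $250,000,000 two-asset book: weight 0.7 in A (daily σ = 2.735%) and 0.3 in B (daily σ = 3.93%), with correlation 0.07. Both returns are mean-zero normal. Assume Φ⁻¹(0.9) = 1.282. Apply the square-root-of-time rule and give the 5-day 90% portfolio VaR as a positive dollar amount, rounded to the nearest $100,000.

$16,600,000

σ_p = √(0.7²·2.735² + 0.3²·3.93² + 2·0.07·0.7·0.3·2.735·3.93) = 2.318%.
σ_{5d} = 2.318% × √5 = 5.183%.
VaR = 1.282 × 5.183% = 6.645%; on $250,000,000 that is $16,612,500.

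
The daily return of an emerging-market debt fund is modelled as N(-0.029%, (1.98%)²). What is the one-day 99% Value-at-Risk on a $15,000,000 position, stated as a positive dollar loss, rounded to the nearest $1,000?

At 99% one-sided, z = 2.326.
VaR = −μ + z·σ = −(-0.029%) + 2.326 × 1.98% = 4.634%.
On $15,000,000: 0.04634 × $15,000,000 = $695,100.

$695,000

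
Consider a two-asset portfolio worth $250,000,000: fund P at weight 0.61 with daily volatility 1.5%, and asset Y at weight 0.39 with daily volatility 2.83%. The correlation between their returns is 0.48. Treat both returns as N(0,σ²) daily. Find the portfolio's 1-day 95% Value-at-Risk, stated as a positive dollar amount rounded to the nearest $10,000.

σ_p² = 0.61²·1.5² + 0.39²·2.83² + 2·0.48·0.61·0.39·1.5·2.83 = 3.0249 (%²).
σ_p = √3.0249 = 1.739%.
At 95%, z = 1.645.
VaR = 1.645 × 1.739% = 2.861%; on $250,000,000 that is $7,152,500.

$7,150,000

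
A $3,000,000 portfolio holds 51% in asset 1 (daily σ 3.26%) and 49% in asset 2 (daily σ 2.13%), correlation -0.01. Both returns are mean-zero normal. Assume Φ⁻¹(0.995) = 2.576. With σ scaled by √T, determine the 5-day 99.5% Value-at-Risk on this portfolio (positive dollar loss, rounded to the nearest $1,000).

σ_p = √(0.51²·3.26² + 0.49²·2.13² + 2·-0.01·0.51·0.49·3.26·2.13) = 1.954%.
σ_{5d} = 1.954% × √5 = 4.369%.
VaR = 2.576 × 4.369% = 11.255%; on $3,000,000 that is $337,650.

$338,000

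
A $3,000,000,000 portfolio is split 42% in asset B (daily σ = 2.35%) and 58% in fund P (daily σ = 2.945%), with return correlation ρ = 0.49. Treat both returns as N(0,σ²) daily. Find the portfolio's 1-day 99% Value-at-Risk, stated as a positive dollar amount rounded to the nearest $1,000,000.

σ_p² = 0.42²·2.35² + 0.58²·2.945² + 2·0.49·0.42·0.58·2.35·2.945 = 5.5440 (%²).
σ_p = √5.5440 = 2.355%.
At 99%, z = 2.326.
VaR = 2.326 × 2.355% = 5.478%; on $3,000,000,000 that is $164,340,000.

$164,000,000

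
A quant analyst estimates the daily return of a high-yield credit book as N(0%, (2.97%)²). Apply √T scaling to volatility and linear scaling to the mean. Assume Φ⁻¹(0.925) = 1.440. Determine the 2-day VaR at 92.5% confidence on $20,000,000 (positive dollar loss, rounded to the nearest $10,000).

σ_{2d} = 2.97% × √2 = 4.200%.
VaR = 1.440 × 4.200% = 6.048%.
On $20,000,000: 0.06048 × $20,000,000 = $1,209,600.

$1,210,000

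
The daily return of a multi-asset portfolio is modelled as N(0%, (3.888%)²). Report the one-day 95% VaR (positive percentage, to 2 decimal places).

6.40%

At 95% one-sided, z = 1.645.
VaR = z·σ = 1.645 × 3.888% = 6.396%.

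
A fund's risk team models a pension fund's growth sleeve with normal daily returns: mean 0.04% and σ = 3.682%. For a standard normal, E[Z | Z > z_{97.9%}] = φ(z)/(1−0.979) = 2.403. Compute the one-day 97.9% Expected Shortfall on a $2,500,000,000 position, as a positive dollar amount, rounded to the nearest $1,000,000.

$220,000,000

ES = −(0.04%) + 3.682% × 2.403 = 8.808%.
On $2,500,000,000: 0.08808 × $2,500,000,000 = $220,200,000.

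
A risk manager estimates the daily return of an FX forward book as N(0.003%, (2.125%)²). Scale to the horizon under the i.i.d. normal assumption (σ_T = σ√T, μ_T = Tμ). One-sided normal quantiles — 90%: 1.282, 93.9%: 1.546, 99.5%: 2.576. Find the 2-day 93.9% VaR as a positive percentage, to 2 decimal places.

σ_{2d} = 2.125% × √2 = 3.005%; μ_{2d} = 2 × 0.003% = 0.006%.
VaR = −(0.006%) + 1.546 × 3.005% = 4.640%.

4.64%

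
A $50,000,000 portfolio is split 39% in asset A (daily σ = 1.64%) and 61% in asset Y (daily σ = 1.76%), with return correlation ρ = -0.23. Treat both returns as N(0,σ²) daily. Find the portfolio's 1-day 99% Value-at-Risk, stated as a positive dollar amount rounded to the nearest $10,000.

σ_p² = 0.39²·1.64² + 0.61²·1.76² + 2·-0.23·0.39·0.61·1.64·1.76 = 1.2458 (%²).
σ_p = √1.2458 = 1.116%.
At 99%, z = 2.326.
VaR = 2.326 × 1.116% = 2.596%; on $50,000,000 that is $1,298,000.

$1,300,000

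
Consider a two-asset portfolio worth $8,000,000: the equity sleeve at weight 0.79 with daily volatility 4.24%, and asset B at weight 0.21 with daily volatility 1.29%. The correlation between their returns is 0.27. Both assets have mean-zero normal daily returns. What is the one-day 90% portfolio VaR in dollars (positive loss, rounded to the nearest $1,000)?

$352,000

σ_p² = 0.79²·4.24² + 0.21²·1.29² + 2·0.27·0.79·0.21·4.24·1.29 = 11.7832 (%²).
σ_p = √11.7832 = 3.433%.
At 90%, z = 1.282.
VaR = 1.282 × 3.433% = 4.401%; on $8,000,000 that is $352,080.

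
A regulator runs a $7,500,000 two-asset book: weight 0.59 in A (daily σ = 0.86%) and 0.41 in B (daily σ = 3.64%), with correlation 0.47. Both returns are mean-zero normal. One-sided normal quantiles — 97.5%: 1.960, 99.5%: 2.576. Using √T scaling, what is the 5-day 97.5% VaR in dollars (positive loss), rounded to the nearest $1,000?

$588,000

σ_p = √(0.59²·0.86² + 0.41²·3.64² + 2·0.47·0.59·0.41·0.86·3.64) = 1.788%.
σ_{5d} = 1.788% × √5 = 3.998%.
VaR = 1.960 × 3.998% = 7.836%; on $7,500,000 that is $587,700.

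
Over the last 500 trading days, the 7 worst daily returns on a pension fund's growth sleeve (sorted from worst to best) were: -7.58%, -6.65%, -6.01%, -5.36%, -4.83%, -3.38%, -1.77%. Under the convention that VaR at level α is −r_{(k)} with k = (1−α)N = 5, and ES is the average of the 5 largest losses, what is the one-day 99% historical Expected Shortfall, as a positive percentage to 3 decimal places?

6.086%

The 5 worst returns sum to -30.43%.
ES = −(-30.43%) / 5 = 6.086%.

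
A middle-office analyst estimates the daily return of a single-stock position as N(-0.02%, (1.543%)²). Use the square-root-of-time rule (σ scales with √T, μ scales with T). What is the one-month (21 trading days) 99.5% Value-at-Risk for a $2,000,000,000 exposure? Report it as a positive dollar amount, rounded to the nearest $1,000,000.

At 99.5%, z = 2.576.
σ_{21d} = 1.543% × √21 = 7.071%; μ_{21d} = 21 × -0.02% = -0.420%.
VaR = −(-0.420%) + 2.576 × 7.071% = 18.635%.
On $2,000,000,000: 0.18635 × $2,000,000,000 = $372,700,000.

$373,000,000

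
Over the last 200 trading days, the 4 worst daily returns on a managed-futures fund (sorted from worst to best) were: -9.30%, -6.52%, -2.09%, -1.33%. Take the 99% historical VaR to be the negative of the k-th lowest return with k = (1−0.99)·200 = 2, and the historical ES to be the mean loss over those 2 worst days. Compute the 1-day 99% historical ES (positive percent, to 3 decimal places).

The 2 worst returns sum to -15.82%.
ES = −(-15.82%) / 2 = 7.91% ≈ 7.910%.

7.910%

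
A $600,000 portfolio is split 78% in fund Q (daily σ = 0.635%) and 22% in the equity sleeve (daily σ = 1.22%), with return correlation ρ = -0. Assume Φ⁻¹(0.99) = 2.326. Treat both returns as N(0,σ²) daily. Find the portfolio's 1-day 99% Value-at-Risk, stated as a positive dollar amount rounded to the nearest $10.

$7,860

σ_p² = 0.78²·0.635² + 0.22²·1.22² + 2·-0·0.78·0.22·0.635·1.22 = 0.3174 (%²).
σ_p = √0.3174 = 0.563%.
VaR = 2.326 × 0.563% = 1.310%; on $600,000 that is $7,860.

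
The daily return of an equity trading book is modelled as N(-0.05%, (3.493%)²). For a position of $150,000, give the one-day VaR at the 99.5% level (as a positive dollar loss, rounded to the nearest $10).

$13,570

At 99.5% one-sided, z = 2.576.
VaR = −μ + z·σ = −(-0.05%) + 2.576 × 3.493% = 9.048%.
On $150,000: 0.09048 × $150,000 = $13,572.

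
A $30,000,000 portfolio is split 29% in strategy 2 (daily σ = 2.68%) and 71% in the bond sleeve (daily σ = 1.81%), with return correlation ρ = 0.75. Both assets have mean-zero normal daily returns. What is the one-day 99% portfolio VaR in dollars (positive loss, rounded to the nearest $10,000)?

σ_p² = 0.29²·2.68² + 0.71²·1.81² + 2·0.75·0.29·0.71·2.68·1.81 = 3.7537 (%²).
σ_p = √3.7537 = 1.937%.
At 99%, z = 2.326.
VaR = 2.326 × 1.937% = 4.505%; on $30,000,000 that is $1,351,500.

$1,350,000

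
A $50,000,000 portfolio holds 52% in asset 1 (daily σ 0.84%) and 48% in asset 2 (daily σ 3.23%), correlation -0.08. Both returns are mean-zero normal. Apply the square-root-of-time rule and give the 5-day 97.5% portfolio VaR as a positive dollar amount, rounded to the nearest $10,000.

σ_p = √(0.52²·0.84² + 0.48²·3.23² + 2·-0.08·0.52·0.48·0.84·3.23) = 1.577%.
σ_{5d} = 1.577% × √5 = 3.526%.
z(97.5%) = 1.960.
VaR = 1.960 × 3.526% = 6.911%; on $50,000,000 that is $3,455,500.

$3,460,000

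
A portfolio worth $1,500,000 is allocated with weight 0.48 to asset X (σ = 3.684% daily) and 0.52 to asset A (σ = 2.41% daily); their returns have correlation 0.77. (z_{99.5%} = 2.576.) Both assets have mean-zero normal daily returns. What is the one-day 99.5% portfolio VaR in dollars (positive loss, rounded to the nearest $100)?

σ_p² = 0.48²·3.684² + 0.52²·2.41² + 2·0.77·0.48·0.52·3.684·2.41 = 8.1102 (%²).
σ_p = √8.1102 = 2.848%.
VaR = 2.576 × 2.848% = 7.336%; on $1,500,000 that is $110,040.

$110,000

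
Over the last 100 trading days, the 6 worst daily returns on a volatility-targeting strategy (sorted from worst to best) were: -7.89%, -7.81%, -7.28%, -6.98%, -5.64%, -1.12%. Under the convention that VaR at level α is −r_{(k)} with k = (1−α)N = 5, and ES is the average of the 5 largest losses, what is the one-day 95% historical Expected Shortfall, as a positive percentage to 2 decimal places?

7.12%

The 5 worst returns sum to -35.60%.
ES = −(-35.60%) / 5 = 7.12%.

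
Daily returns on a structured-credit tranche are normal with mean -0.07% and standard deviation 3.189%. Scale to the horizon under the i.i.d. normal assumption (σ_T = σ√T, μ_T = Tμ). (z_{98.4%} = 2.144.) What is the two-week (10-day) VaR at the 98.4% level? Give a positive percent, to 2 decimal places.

σ_{10d} = 3.189% × √10 = 10.085%; μ_{10d} = 10 × -0.07% = -0.700%.
VaR = −(-0.700%) + 2.144 × 10.085% = 22.322%.

22.32%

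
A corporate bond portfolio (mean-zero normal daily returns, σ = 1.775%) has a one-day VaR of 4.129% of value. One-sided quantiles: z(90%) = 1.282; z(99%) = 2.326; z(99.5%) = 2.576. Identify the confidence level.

Implied z = VaR/σ = 4.129 / 1.775 = 2.326.
This matches z(99%) = 2.326.

99%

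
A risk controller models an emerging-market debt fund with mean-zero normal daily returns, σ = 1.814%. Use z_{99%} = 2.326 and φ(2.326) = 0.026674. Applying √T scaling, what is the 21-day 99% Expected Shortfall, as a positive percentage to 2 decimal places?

σ_{21d} = 1.814% × √21 = 8.313%.
ES multiplier = φ(z)/(1−α) = 0.026674/0.01 = 2.667.
ES = 8.313% × 2.667 = 22.171%.

22.17%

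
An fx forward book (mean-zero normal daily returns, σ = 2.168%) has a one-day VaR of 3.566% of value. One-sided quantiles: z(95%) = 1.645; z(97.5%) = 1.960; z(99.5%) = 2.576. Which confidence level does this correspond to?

Implied z = VaR/σ = 3.566 / 2.168 = 1.645.
This matches z(95%) = 1.645.

95%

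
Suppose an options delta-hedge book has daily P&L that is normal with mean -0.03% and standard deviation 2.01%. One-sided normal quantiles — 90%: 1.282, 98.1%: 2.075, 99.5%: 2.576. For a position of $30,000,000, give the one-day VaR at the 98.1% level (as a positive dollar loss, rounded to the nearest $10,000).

$1,260,000

VaR = −μ + z·σ = −(-0.03%) + 2.075 × 2.01% = 4.201%.
On $30,000,000: 0.04201 × $30,000,000 = $1,260,300.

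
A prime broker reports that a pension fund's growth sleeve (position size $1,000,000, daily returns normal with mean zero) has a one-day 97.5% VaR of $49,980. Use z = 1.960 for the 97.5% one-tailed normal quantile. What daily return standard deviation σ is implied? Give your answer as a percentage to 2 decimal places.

VaR as a fraction: $49,980 / $1,000,000 = 4.998%.
σ = VaR / z = 4.998% / 1.960 = 2.550%.

2.55%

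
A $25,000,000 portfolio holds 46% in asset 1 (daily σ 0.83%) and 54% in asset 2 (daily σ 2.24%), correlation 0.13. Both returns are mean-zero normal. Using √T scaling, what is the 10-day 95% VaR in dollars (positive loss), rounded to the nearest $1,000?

$1,710,000

σ_p = √(0.46²·0.83² + 0.54²·2.24² + 2·0.13·0.46·0.54·0.83·2.24) = 1.315%.
σ_{10d} = 1.315% × √10 = 4.158%.
z(95%) = 1.645.
VaR = 1.645 × 4.158% = 6.840%; on $25,000,000 that is $1,710,000.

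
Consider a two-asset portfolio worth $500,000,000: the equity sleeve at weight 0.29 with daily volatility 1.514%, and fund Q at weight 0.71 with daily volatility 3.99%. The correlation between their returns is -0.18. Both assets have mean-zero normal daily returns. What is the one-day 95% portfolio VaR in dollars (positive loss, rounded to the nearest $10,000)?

σ_p² = 0.29²·1.514² + 0.71²·3.99² + 2·-0.18·0.29·0.71·1.514·3.99 = 7.7703 (%²).
σ_p = √7.7703 = 2.788%.
At 95%, z = 1.645.
VaR = 1.645 × 2.788% = 4.586%; on $500,000,000 that is $22,930,000.

$22,930,000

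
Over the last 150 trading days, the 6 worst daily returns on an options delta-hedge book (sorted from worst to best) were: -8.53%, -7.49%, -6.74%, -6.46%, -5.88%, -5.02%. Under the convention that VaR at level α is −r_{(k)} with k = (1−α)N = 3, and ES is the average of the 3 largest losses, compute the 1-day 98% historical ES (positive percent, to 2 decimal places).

7.59%

The 3 worst returns sum to -22.76%.
ES = −(-22.76%) / 3 = 7.5866…% ≈ 7.59%.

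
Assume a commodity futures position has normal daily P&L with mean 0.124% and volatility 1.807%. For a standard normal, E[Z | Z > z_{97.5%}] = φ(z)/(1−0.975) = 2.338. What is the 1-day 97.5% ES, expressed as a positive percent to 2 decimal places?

4.10%

ES = −(0.124%) + 1.807% × 2.338 = 4.101%.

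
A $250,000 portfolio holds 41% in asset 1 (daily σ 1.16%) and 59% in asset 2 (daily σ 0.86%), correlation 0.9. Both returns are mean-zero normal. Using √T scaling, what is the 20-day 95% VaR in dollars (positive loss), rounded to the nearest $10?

σ_p = √(0.41²·1.16² + 0.59²·0.86² + 2·0.9·0.41·0.59·1.16·0.86) = 0.958%.
σ_{20d} = 0.958% × √20 = 4.284%.
z(95%) = 1.645.
VaR = 1.645 × 4.284% = 7.047%; on $250,000 that is $17,617.

$17,620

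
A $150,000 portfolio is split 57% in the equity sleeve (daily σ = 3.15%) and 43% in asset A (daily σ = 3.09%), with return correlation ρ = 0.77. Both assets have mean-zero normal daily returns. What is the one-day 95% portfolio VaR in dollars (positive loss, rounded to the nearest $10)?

σ_p² = 0.57²·3.15² + 0.43²·3.09² + 2·0.77·0.57·0.43·3.15·3.09 = 8.6632 (%²).
σ_p = √8.6632 = 2.943%.
At 95%, z = 1.645.
VaR = 1.645 × 2.943% = 4.841%; on $150,000 that is $7,262.

$7,260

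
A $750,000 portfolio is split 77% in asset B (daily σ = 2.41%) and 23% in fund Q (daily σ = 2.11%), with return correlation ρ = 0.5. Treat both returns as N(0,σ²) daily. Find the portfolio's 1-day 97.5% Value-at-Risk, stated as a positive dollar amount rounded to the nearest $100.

σ_p² = 0.77²·2.41² + 0.23²·2.11² + 2·0.5·0.77·0.23·2.41·2.11 = 4.5797 (%²).
σ_p = √4.5797 = 2.140%.
At 97.5%, z = 1.960.
VaR = 1.960 × 2.140% = 4.194%; on $750,000 that is $31,455.

$31,500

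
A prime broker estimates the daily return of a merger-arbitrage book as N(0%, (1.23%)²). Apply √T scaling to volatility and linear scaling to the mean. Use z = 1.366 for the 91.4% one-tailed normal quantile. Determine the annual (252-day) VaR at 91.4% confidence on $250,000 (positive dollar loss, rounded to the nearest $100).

$66,700

σ_{252d} = 1.23% × √252 = 19.526%.
VaR = 1.366 × 19.526% = 26.673%.
On $250,000: 0.26673 × $250,000 = $66,682.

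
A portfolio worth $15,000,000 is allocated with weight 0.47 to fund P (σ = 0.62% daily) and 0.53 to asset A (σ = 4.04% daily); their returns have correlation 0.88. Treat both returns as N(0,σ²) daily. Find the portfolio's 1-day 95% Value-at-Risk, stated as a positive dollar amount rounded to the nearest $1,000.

σ_p² = 0.47²·0.62² + 0.53²·4.04² + 2·0.88·0.47·0.53·0.62·4.04 = 5.7678 (%²).
σ_p = √5.7678 = 2.402%.
At 95%, z = 1.645.
VaR = 1.645 × 2.402% = 3.951%; on $15,000,000 that is $592,650.

$593,000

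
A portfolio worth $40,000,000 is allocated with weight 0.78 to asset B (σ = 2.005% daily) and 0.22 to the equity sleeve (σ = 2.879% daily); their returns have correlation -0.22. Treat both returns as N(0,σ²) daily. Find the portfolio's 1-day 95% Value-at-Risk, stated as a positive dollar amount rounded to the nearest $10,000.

σ_p² = 0.78²·2.005² + 0.22²·2.879² + 2·-0.22·0.78·0.22·2.005·2.879 = 2.4111 (%²).
σ_p = √2.4111 = 1.553%.
At 95%, z = 1.645.
VaR = 1.645 × 1.553% = 2.555%; on $40,000,000 that is $1,022,000.

$1,020,000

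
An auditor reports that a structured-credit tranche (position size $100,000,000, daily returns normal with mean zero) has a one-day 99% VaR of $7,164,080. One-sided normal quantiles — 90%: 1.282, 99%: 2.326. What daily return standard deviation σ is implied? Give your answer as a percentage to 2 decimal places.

3.08%

VaR as a fraction: $7,164,080 / $100,000,000 = 7.164%.
σ = VaR / z = 7.164% / 2.326 = 3.080%.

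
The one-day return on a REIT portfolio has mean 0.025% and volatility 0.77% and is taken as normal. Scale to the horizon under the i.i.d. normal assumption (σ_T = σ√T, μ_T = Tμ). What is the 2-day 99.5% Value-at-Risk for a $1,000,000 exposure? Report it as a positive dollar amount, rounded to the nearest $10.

$27,550

At 99.5%, z = 2.576.
σ_{2d} = 0.77% × √2 = 1.089%; μ_{2d} = 2 × 0.025% = 0.050%.
VaR = −(0.050%) + 2.576 × 1.089% = 2.755%.
On $1,000,000: 0.02755 × $1,000,000 = $27,550.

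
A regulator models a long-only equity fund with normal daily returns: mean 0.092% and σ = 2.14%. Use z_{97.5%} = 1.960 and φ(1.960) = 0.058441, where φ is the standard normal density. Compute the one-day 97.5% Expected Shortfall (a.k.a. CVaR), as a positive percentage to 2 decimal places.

4.91%

Tail multiplier: φ(z)/(1−α) = 0.058441 / 0.025 = 2.338.
ES = −(0.092%) + 2.14% × 2.338 = 4.911%.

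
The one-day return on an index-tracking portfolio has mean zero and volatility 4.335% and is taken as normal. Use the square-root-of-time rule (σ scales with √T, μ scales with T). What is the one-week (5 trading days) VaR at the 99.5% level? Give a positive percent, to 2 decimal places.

At 99.5%, z = 2.576.
σ_{5d} = 4.335% × √5 = 9.693%.
VaR = 2.576 × 9.693% = 24.969%.

24.97%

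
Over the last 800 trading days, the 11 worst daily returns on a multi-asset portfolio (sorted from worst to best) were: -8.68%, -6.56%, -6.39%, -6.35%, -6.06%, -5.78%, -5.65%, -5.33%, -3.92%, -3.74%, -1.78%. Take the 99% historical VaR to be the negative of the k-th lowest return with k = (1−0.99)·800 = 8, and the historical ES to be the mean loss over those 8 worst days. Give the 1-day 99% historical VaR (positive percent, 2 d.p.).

5.33%

k = 8; the 8th lowest return is -5.33%, so VaR = 5.33%.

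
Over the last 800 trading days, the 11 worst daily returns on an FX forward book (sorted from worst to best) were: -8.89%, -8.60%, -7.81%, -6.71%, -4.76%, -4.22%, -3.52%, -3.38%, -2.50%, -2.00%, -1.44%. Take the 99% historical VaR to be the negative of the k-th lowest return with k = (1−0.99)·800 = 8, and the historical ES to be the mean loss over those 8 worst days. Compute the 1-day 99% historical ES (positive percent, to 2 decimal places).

5.99%

The 8 worst returns sum to -47.89%.
ES = −(-47.89%) / 8 = 5.98625% ≈ 5.99%.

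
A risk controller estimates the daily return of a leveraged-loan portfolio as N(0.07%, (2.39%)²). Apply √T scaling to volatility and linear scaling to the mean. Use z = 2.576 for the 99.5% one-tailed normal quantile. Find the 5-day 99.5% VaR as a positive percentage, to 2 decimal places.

13.42%

σ_{5d} = 2.39% × √5 = 5.344%; μ_{5d} = 5 × 0.07% = 0.350%.
VaR = −(0.350%) + 2.576 × 5.344% = 13.416%.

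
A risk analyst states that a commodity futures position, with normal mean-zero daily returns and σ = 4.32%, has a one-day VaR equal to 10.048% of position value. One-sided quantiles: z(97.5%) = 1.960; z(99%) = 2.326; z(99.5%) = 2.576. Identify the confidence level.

99%

Implied z = VaR/σ = 10.048 / 4.32 = 2.326.
This matches z(99%) = 2.326.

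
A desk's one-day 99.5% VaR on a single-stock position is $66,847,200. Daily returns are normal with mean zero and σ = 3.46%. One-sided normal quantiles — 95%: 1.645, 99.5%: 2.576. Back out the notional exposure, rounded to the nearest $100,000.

VaR as a fraction of value: z·σ = 2.576 × 3.46% = 8.91296%.
Position = $66,847,200 / 0.0891296 = $750,000,000.

$750,000,000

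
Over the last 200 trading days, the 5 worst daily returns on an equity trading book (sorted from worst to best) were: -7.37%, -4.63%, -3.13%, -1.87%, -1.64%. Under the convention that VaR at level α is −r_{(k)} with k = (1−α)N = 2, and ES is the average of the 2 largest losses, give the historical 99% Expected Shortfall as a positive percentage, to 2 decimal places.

The 2 worst returns sum to -12.00%.
ES = −(-12.00%) / 2 = 6% ≈ 6.00%.

6.00%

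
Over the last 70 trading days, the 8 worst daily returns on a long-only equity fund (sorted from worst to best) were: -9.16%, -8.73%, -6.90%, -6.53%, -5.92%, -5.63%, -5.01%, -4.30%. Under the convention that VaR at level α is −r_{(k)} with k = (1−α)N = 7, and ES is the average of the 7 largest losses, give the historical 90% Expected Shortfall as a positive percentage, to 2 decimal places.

6.84%

The 7 worst returns sum to -47.88%.
ES = −(-47.88%) / 7 = 6.84%.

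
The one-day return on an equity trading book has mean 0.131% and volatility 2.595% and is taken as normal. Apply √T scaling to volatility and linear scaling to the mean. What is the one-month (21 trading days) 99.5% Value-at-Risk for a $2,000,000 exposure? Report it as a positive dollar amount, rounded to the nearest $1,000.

At 99.5%, z = 2.576.
σ_{21d} = 2.595% × √21 = 11.892%; μ_{21d} = 21 × 0.131% = 2.751%.
VaR = −(2.751%) + 2.576 × 11.892% = 27.883%.
On $2,000,000: 0.27883 × $2,000,000 = $557,660.

$558,000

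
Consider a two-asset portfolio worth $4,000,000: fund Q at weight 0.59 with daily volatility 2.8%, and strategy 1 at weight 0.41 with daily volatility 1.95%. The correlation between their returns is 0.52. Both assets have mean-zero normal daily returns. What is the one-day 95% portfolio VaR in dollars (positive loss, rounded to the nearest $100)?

$143,300

σ_p² = 0.59²·2.8² + 0.41²·1.95² + 2·0.52·0.59·0.41·2.8·1.95 = 4.7419 (%²).
σ_p = √4.7419 = 2.178%.
At 95%, z = 1.645.
VaR = 1.645 × 2.178% = 3.583%; on $4,000,000 that is $143,320.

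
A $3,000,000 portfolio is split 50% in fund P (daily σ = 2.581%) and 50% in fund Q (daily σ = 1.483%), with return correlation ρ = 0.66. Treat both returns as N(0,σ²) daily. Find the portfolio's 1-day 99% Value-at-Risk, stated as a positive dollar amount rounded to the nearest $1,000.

σ_p² = 0.5²·2.581² + 0.5²·1.483² + 2·0.66·0.5·0.5·2.581·1.483 = 3.4783 (%²).
σ_p = √3.4783 = 1.865%.
At 99%, z = 2.326.
VaR = 2.326 × 1.865% = 4.338%; on $3,000,000 that is $130,140.

$130,000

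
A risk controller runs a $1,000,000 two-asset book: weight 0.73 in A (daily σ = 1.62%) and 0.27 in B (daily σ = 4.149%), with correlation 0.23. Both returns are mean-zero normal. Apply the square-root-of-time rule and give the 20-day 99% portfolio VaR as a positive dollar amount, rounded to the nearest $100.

σ_p = √(0.73²·1.62² + 0.27²·4.149² + 2·0.23·0.73·0.27·1.62·4.149) = 1.806%.
σ_{20d} = 1.806% × √20 = 8.077%.
z(99%) = 2.326.
VaR = 2.326 × 8.077% = 18.787%; on $1,000,000 that is $187,870.

$187,900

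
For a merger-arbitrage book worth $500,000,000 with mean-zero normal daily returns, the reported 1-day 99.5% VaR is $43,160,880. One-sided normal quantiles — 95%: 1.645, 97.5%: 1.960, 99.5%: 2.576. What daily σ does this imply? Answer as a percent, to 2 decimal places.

VaR as a fraction: $43,160,880 / $500,000,000 = 8.632%.
σ = VaR / z = 8.632% / 2.576 = 3.351%.

3.35%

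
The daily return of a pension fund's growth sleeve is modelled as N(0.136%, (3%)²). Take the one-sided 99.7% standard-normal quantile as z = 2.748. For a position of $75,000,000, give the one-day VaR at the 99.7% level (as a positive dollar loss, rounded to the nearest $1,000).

VaR = −μ + z·σ = −(0.136%) + 2.748 × 3% = 8.108%.
On $75,000,000: 0.08108 × $75,000,000 = $6,081,000.

$6,081,000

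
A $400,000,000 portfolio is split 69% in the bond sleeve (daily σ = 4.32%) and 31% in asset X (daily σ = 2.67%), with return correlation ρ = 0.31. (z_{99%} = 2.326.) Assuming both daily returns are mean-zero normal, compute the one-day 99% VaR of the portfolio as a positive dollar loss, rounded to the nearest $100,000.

$31,000,000

σ_p² = 0.69²·4.32² + 0.31²·2.67² + 2·0.31·0.69·0.31·4.32·2.67 = 11.0999 (%²).
σ_p = √11.0999 = 3.332%.
VaR = 2.326 × 3.332% = 7.750%; on $400,000,000 that is $31,000,000.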